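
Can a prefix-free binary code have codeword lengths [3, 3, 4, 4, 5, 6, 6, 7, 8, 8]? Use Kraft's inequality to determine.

Kraft inequality: Σ 2^(-l_i) ≤ 1 for prefix-free code
Calculating: 2^(-3) + 2^(-3) + 2^(-4) + 2^(-4) + 2^(-5) + 2^(-6) + 2^(-6) + 2^(-7) + 2^(-8) + 2^(-8)
= 0.125 + 0.125 + 0.0625 + 0.0625 + 0.03125 + 0.015625 + 0.015625 + 0.0078125 + 0.00390625 + 0.00390625
= 0.4531
Since 0.4531 ≤ 1, prefix-free code exists


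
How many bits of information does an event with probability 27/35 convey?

Information content I(x) = -log₂(p(x))
I = -log₂(27/35) = -log₂(0.7714)
I = 0.3744 bits


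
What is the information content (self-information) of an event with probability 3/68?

Information content I(x) = -log₂(p(x))
I = -log₂(3/68) = -log₂(0.0441)
I = 4.5025 bits


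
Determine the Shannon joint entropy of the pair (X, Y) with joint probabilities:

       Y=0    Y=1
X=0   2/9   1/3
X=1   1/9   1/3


H(X,Y) = -Σ p(x,y) log₂ p(x,y)
  p(0,0)=2/9: -0.2222 × log₂(0.2222) = 0.4822
  p(0,1)=1/3: -0.3333 × log₂(0.3333) = 0.5283
  p(1,0)=1/9: -0.1111 × log₂(0.1111) = 0.3522
  p(1,1)=1/3: -0.3333 × log₂(0.3333) = 0.5283
H(X,Y) = 1.8911 bits


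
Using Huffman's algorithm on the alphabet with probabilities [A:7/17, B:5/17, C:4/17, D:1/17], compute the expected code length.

Huffman tree construction:
Combine smallest probabilities repeatedly
Resulting codes:
  A: 0 (length 1)
  B: 10 (length 2)
  C: 111 (length 3)
  D: 110 (length 3)
Average length = Σ p(s) × length(s) = 1.8824 bits


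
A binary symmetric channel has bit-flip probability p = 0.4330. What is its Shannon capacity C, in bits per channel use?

For BSC with error probability p:
C = 1 - H(p) where H(p) is binary entropy
H(0.4330) = -0.4330 × log₂(0.4330) - 0.5670 × log₂(0.5670)
H(p) = 0.9870
C = 1 - 0.9870 = 0.0130 bits/use


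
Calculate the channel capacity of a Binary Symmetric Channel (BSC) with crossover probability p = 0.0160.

For BSC with error probability p:
C = 1 - H(p) where H(p) is binary entropy
H(0.0160) = -0.0160 × log₂(0.0160) - 0.9840 × log₂(0.9840)
H(p) = 0.1184
C = 1 - 0.1184 = 0.8816 bits/use


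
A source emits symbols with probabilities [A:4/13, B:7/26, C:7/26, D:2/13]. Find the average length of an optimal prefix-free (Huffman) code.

Huffman tree construction:
Combine smallest probabilities repeatedly
Resulting codes:
  A: 11 (length 2)
  B: 01 (length 2)
  C: 10 (length 2)
  D: 00 (length 2)
Average length = Σ p(s) × length(s) = 2.0000 bits


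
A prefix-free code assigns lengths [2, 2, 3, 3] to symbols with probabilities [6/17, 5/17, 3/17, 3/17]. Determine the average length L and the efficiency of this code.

Average length L = Σ p_i × l_i = 2.3529 bits
Entropy H = 1.9328 bits
Efficiency η = H/L × 100% = 82.14%


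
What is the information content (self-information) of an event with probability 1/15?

Information content I(x) = -log₂(p(x))
I = -log₂(1/15) = -log₂(0.0667)
I = 3.9069 bits


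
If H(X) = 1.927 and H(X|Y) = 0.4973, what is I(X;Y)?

I(X;Y) = H(X) - H(X|Y)
I(X;Y) = 1.927 - 0.4973 = 1.4297 bits


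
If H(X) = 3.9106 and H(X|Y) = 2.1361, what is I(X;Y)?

I(X;Y) = H(X) - H(X|Y)
I(X;Y) = 3.9106 - 2.1361 = 1.7745 bits


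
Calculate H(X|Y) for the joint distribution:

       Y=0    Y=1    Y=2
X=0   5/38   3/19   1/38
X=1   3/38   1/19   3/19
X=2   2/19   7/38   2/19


H(X|Y) = Σ_y p(y) H(X|Y=y)
  p(Y=0) = 6/19, H(X|Y=0) = 1.5546
  p(Y=1) = 15/38, H(X|Y=1) = 1.4295
  p(Y=2) = 11/38, H(X|Y=2) = 1.3222
H(X|Y) = 0.3158×1.5546 + 0.3947×1.4295 + 0.2895×1.3222 = 1.4379 bits


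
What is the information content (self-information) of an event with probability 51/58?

Information content I(x) = -log₂(p(x))
I = -log₂(51/58) = -log₂(0.8793)
I = 0.1856 bits


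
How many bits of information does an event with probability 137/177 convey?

Information content I(x) = -log₂(p(x))
I = -log₂(137/177) = -log₂(0.7740)
I = 0.3696 bits


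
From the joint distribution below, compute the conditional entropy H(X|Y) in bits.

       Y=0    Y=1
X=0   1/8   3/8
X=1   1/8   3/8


H(X|Y) = Σ_y p(y) H(X|Y=y)
  p(Y=0) = 1/4, H(X|Y=0) = 1.0000
  p(Y=1) = 3/4, H(X|Y=1) = 1.0000
H(X|Y) = 0.2500×1.0000 + 0.7500×1.0000 = 1.0000 bits


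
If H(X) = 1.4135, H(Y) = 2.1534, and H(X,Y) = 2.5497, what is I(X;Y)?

I(X;Y) = H(X) + H(Y) - H(X,Y)
I(X;Y) = 1.4135 + 2.1534 - 2.5497 = 1.0172 bits


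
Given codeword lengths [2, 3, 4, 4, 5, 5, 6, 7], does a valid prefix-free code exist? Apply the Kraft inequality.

Kraft inequality: Σ 2^(-l_i) ≤ 1 for prefix-free code
Calculating: 2^(-2) + 2^(-3) + 2^(-4) + 2^(-4) + 2^(-5) + 2^(-5) + 2^(-6) + 2^(-7)
= 0.25 + 0.125 + 0.0625 + 0.0625 + 0.03125 + 0.03125 + 0.015625 + 0.0078125
= 0.5859
Since 0.5859 ≤ 1, prefix-free code exists


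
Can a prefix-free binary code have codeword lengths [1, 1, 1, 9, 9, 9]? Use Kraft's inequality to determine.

Kraft inequality: Σ 2^(-l_i) ≤ 1 for prefix-free code
Calculating: 2^(-1) + 2^(-1) + 2^(-1) + 2^(-9) + 2^(-9) + 2^(-9)
= 0.5 + 0.5 + 0.5 + 0.001953125 + 0.001953125 + 0.001953125
= 1.5059
Since 1.5059 > 1, prefix-free code does not exist


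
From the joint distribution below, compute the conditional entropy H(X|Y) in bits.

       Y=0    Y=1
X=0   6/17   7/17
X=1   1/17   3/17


H(X|Y) = Σ_y p(y) H(X|Y=y)
  p(Y=0) = 7/17, H(X|Y=0) = 0.5917
  p(Y=1) = 10/17, H(X|Y=1) = 0.8813
H(X|Y) = 0.4118×0.5917 + 0.5882×0.8813 = 0.7620 bits


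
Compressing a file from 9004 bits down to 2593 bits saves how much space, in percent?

Space savings = (1 - Compressed/Original) × 100%
= (1 - 2593/9004) × 100%
= 71.20%


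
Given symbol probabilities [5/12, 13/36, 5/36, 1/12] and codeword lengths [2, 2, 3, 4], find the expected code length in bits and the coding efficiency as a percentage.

Average length L = Σ p_i × l_i = 2.3056 bits
Entropy H = 1.7512 bits
Efficiency η = H/L × 100% = 75.96%


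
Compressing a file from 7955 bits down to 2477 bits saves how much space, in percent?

Space savings = (1 - Compressed/Original) × 100%
= (1 - 2477/7955) × 100%
= 68.86%


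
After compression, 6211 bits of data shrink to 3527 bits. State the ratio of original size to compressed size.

Compression ratio = Original / Compressed
= 6211 / 3527 = 1.76:1


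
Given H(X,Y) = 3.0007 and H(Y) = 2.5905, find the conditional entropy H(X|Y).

Chain rule: H(X,Y) = H(X|Y) + H(Y)
H(X|Y) = H(X,Y) - H(Y) = 3.0007 - 2.5905 = 0.4102 bits


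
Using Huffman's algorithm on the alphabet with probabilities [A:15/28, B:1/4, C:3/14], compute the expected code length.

Huffman tree construction:
Combine smallest probabilities repeatedly
Resulting codes:
  A: 1 (length 1)
  B: 01 (length 2)
  C: 00 (length 2)
Average length = Σ p(s) × length(s) = 1.4643 bits


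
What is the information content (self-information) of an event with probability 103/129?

Information content I(x) = -log₂(p(x))
I = -log₂(103/129) = -log₂(0.7984)
I = 0.3247 bits


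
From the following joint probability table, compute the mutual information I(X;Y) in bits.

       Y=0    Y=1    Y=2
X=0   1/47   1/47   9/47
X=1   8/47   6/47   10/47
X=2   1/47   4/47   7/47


H(X) = 1.4884, H(Y) = 1.4379, H(X,Y) = 2.8118
I(X;Y) = H(X) + H(Y) - H(X,Y) = 0.1144 bits


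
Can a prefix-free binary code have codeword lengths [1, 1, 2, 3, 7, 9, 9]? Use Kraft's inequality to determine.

Kraft inequality: Σ 2^(-l_i) ≤ 1 for prefix-free code
Calculating: 2^(-1) + 2^(-1) + 2^(-2) + 2^(-3) + 2^(-7) + 2^(-9) + 2^(-9)
= 0.5 + 0.5 + 0.25 + 0.125 + 0.0078125 + 0.001953125 + 0.001953125
= 1.3867
Since 1.3867 > 1, prefix-free code does not exist


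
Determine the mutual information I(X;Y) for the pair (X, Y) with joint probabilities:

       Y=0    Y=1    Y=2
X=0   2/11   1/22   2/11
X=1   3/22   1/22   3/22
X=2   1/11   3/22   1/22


H(X) = 1.5644, H(Y) = 1.5440, H(X,Y) = 2.9929
I(X;Y) = H(X) + H(Y) - H(X,Y) = 0.1156 bits


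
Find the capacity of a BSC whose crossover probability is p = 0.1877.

For BSC with error probability p:
C = 1 - H(p) where H(p) is binary entropy
H(0.1877) = -0.1877 × log₂(0.1877) - 0.8123 × log₂(0.8123)
H(p) = 0.6966
C = 1 - 0.6966 = 0.3034 bits/use


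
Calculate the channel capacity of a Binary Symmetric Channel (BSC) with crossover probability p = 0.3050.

For BSC with error probability p:
C = 1 - H(p) where H(p) is binary entropy
H(0.3050) = -0.3050 × log₂(0.3050) - 0.6950 × log₂(0.6950)
H(p) = 0.8873
C = 1 - 0.8873 = 0.1127 bits/use


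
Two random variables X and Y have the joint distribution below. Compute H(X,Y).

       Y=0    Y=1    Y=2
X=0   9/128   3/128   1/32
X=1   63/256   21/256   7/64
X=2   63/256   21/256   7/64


H(X,Y) = -Σ p(x,y) log₂ p(x,y)
  p(0,0)=9/128: -0.0703 × log₂(0.0703) = 0.2693
  p(0,1)=3/128: -0.0234 × log₂(0.0234) = 0.1269
  p(0,2)=1/32: -0.0312 × log₂(0.0312) = 0.1562
  p(1,0)=63/256: -0.2461 × log₂(0.2461) = 0.4978
  p(1,1)=21/256: -0.0820 × log₂(0.0820) = 0.2959
  p(1,2)=7/64: -0.1094 × log₂(0.1094) = 0.3492
  p(2,0)=63/256: -0.2461 × log₂(0.2461) = 0.4978
  p(2,1)=21/256: -0.0820 × log₂(0.0820) = 0.2959
  p(2,2)=7/64: -0.1094 × log₂(0.1094) = 0.3492
H(X,Y) = 2.8383 bits


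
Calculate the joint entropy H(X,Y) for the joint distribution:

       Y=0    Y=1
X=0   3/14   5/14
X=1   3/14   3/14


H(X,Y) = -Σ p(x,y) log₂ p(x,y)
  p(0,0)=3/14: -0.2143 × log₂(0.2143) = 0.4762
  p(0,1)=5/14: -0.3571 × log₂(0.3571) = 0.5305
  p(1,0)=3/14: -0.2143 × log₂(0.2143) = 0.4762
  p(1,1)=3/14: -0.2143 × log₂(0.2143) = 0.4762
H(X,Y) = 1.9592 bits


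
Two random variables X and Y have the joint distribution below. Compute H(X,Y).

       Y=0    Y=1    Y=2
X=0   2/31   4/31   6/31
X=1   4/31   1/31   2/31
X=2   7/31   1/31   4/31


H(X,Y) = -Σ p(x,y) log₂ p(x,y)
  p(0,0)=2/31: -0.0645 × log₂(0.0645) = 0.2551
  p(0,1)=4/31: -0.1290 × log₂(0.1290) = 0.3812
  p(0,2)=6/31: -0.1935 × log₂(0.1935) = 0.4586
  p(1,0)=4/31: -0.1290 × log₂(0.1290) = 0.3812
  p(1,1)=1/31: -0.0323 × log₂(0.0323) = 0.1598
  p(1,2)=2/31: -0.0645 × log₂(0.0645) = 0.2551
  p(2,0)=7/31: -0.2258 × log₂(0.2258) = 0.4848
  p(2,1)=1/31: -0.0323 × log₂(0.0323) = 0.1598
  p(2,2)=4/31: -0.1290 × log₂(0.1290) = 0.3812
H(X,Y) = 2.9167 bits


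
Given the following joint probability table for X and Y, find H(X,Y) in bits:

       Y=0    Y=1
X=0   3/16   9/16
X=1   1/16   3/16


H(X,Y) = -Σ p(x,y) log₂ p(x,y)
  p(0,0)=3/16: -0.1875 × log₂(0.1875) = 0.4528
  p(0,1)=9/16: -0.5625 × log₂(0.5625) = 0.4669
  p(1,0)=1/16: -0.0625 × log₂(0.0625) = 0.2500
  p(1,1)=3/16: -0.1875 × log₂(0.1875) = 0.4528
H(X,Y) = 1.6226 bits


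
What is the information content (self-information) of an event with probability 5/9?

Information content I(x) = -log₂(p(x))
I = -log₂(5/9) = -log₂(0.5556)
I = 0.8480 bits


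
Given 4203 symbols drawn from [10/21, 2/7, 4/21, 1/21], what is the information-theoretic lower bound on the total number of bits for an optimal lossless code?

Entropy H = 1.6909 bits/symbol
Minimum bits = H × n = 1.6909 × 4203
= 7106.99 bits


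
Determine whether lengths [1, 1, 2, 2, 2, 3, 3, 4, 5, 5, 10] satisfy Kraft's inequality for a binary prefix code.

Kraft inequality: Σ 2^(-l_i) ≤ 1 for prefix-free code
Calculating: 2^(-1) + 2^(-1) + 2^(-2) + 2^(-2) + 2^(-2) + 2^(-3) + 2^(-3) + 2^(-4) + 2^(-5) + 2^(-5) + 2^(-10)
= 0.5 + 0.5 + 0.25 + 0.25 + 0.25 + 0.125 + 0.125 + 0.0625 + 0.03125 + 0.03125 + 0.0009765625
= 2.1260
Since 2.1260 > 1, prefix-free code does not exist


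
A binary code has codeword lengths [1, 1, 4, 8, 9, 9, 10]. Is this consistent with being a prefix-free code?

Kraft inequality: Σ 2^(-l_i) ≤ 1 for prefix-free code
Calculating: 2^(-1) + 2^(-1) + 2^(-4) + 2^(-8) + 2^(-9) + 2^(-9) + 2^(-10)
= 0.5 + 0.5 + 0.0625 + 0.00390625 + 0.001953125 + 0.001953125 + 0.0009765625
= 1.0713
Since 1.0713 > 1, prefix-free code does not exist


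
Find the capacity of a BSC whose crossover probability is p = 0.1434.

For BSC with error probability p:
C = 1 - H(p) where H(p) is binary entropy
H(0.1434) = -0.1434 × log₂(0.1434) - 0.8566 × log₂(0.8566)
H(p) = 0.5931
C = 1 - 0.5931 = 0.4069 bits/use


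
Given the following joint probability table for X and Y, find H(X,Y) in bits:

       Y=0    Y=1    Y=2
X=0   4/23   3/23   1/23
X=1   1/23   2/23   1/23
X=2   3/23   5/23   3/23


H(X,Y) = -Σ p(x,y) log₂ p(x,y)
  p(0,0)=4/23: -0.1739 × log₂(0.1739) = 0.4389
  p(0,1)=3/23: -0.1304 × log₂(0.1304) = 0.3833
  p(0,2)=1/23: -0.0435 × log₂(0.0435) = 0.1967
  p(1,0)=1/23: -0.0435 × log₂(0.0435) = 0.1967
  p(1,1)=2/23: -0.0870 × log₂(0.0870) = 0.3064
  p(1,2)=1/23: -0.0435 × log₂(0.0435) = 0.1967
  p(2,0)=3/23: -0.1304 × log₂(0.1304) = 0.3833
  p(2,1)=5/23: -0.2174 × log₂(0.2174) = 0.4786
  p(2,2)=3/23: -0.1304 × log₂(0.1304) = 0.3833
H(X,Y) = 2.9638 bits


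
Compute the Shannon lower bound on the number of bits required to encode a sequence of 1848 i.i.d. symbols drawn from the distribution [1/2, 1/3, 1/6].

Entropy H = 1.4591 bits/symbol
Minimum bits = H × n = 1.4591 × 1848
= 2696.51 bits


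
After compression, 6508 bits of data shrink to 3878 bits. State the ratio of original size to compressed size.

Compression ratio = Original / Compressed
= 6508 / 3878 = 1.68:1


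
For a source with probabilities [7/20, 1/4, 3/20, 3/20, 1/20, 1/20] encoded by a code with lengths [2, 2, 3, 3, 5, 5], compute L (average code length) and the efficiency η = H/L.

Average length L = Σ p_i × l_i = 2.6000 bits
Entropy H = 2.2834 bits
Efficiency η = H/L × 100% = 87.82%


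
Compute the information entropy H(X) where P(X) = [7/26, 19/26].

H(X) = -Σ p(x) log₂ p(x)
  -7/26 × log₂(7/26) = 0.5097
  -19/26 × log₂(19/26) = 0.3307
H(X) = 0.8404 bits


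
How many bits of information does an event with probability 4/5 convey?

Information content I(x) = -log₂(p(x))
I = -log₂(4/5) = -log₂(0.8000)
I = 0.3219 bits


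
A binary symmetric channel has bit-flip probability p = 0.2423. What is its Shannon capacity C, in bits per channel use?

For BSC with error probability p:
C = 1 - H(p) where H(p) is binary entropy
H(0.2423) = -0.2423 × log₂(0.2423) - 0.7577 × log₂(0.7577)
H(p) = 0.7988
C = 1 - 0.7988 = 0.2012 bits/use


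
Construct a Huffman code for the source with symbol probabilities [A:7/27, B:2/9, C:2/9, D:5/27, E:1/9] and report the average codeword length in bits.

Huffman tree construction:
Combine smallest probabilities repeatedly
Resulting codes:
  A: 10 (length 2)
  B: 00 (length 2)
  C: 01 (length 2)
  D: 111 (length 3)
  E: 110 (length 3)
Average length = Σ p(s) × length(s) = 2.2963 bits


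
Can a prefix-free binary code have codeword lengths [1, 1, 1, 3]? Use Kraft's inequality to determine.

Kraft inequality: Σ 2^(-l_i) ≤ 1 for prefix-free code
Calculating: 2^(-1) + 2^(-1) + 2^(-1) + 2^(-3)
= 0.5 + 0.5 + 0.5 + 0.125
= 1.6250
Since 1.6250 > 1, prefix-free code does not exist


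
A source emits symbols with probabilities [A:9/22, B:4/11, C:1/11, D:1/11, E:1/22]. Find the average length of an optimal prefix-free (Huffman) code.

Huffman tree construction:
Combine smallest probabilities repeatedly
Resulting codes:
  A: 0 (length 1)
  B: 11 (length 2)
  C: 1011 (length 4)
  D: 100 (length 3)
  E: 1010 (length 4)
Average length = Σ p(s) × length(s) = 1.9545 bits


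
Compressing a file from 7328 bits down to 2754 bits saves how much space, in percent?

Space savings = (1 - Compressed/Original) × 100%
= (1 - 2754/7328) × 100%
= 62.42%


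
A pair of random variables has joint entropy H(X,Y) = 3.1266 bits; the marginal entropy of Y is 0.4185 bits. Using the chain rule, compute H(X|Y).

Chain rule: H(X,Y) = H(X|Y) + H(Y)
H(X|Y) = H(X,Y) - H(Y) = 3.1266 - 0.4185 = 2.7081 bits


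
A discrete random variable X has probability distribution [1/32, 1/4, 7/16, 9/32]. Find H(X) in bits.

H(X) = -Σ p(x) log₂ p(x)
  -1/32 × log₂(1/32) = 0.1562
  -1/4 × log₂(1/4) = 0.5000
  -7/16 × log₂(7/16) = 0.5218
  -9/32 × log₂(9/32) = 0.5147
H(X) = 1.6927 bits


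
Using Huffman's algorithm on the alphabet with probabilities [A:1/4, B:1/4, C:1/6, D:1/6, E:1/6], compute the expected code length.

Huffman tree construction:
Combine smallest probabilities repeatedly
Resulting codes:
  A: 01 (length 2)
  B: 10 (length 2)
  C: 110 (length 3)
  D: 111 (length 3)
  E: 00 (length 2)
Average length = Σ p(s) × length(s) = 2.3333 bits


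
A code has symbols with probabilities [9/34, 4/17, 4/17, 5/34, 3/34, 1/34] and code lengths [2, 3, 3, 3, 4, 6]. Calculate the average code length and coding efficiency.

Average length L = Σ p_i × l_i = 2.9118 bits
Entropy H = 2.3553 bits
Efficiency η = H/L × 100% = 80.89%


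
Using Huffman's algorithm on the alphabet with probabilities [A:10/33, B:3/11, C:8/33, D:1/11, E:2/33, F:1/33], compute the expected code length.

Huffman tree construction:
Combine smallest probabilities repeatedly
Resulting codes:
  A: 11 (length 2)
  B: 10 (length 2)
  C: 01 (length 2)
  D: 000 (length 3)
  E: 0011 (length 4)
  F: 0010 (length 4)
Average length = Σ p(s) × length(s) = 2.2727 bits


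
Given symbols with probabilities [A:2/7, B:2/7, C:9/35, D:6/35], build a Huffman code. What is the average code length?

Huffman tree construction:
Combine smallest probabilities repeatedly
Resulting codes:
  A: 10 (length 2)
  B: 11 (length 2)
  C: 01 (length 2)
  D: 00 (length 2)
Average length = Σ p(s) × length(s) = 2.0000 bits


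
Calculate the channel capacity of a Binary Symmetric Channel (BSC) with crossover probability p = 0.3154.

For BSC with error probability p:
C = 1 - H(p) where H(p) is binary entropy
H(0.3154) = -0.3154 × log₂(0.3154) - 0.6846 × log₂(0.6846)
H(p) = 0.8993
C = 1 - 0.8993 = 0.1007 bits/use


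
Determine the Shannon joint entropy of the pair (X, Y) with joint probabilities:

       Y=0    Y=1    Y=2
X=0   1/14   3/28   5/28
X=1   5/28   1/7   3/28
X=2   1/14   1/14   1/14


H(X,Y) = -Σ p(x,y) log₂ p(x,y)
  p(0,0)=1/14: -0.0714 × log₂(0.0714) = 0.2720
  p(0,1)=3/28: -0.1071 × log₂(0.1071) = 0.3453
  p(0,2)=5/28: -0.1786 × log₂(0.1786) = 0.4438
  p(1,0)=5/28: -0.1786 × log₂(0.1786) = 0.4438
  p(1,1)=1/7: -0.1429 × log₂(0.1429) = 0.4011
  p(1,2)=3/28: -0.1071 × log₂(0.1071) = 0.3453
  p(2,0)=1/14: -0.0714 × log₂(0.0714) = 0.2720
  p(2,1)=1/14: -0.0714 × log₂(0.0714) = 0.2720
  p(2,2)=1/14: -0.0714 × log₂(0.0714) = 0.2720
H(X,Y) = 3.0670 bits


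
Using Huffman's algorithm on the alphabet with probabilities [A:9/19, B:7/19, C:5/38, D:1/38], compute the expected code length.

Huffman tree construction:
Combine smallest probabilities repeatedly
Resulting codes:
  A: 0 (length 1)
  B: 11 (length 2)
  C: 101 (length 3)
  D: 100 (length 3)
Average length = Σ p(s) × length(s) = 1.6842 bits


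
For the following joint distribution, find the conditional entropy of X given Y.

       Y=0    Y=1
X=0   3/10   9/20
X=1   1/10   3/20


H(X|Y) = Σ_y p(y) H(X|Y=y)
  p(Y=0) = 2/5, H(X|Y=0) = 0.8113
  p(Y=1) = 3/5, H(X|Y=1) = 0.8113
H(X|Y) = 0.4000×0.8113 + 0.6000×0.8113 = 0.8113 bits


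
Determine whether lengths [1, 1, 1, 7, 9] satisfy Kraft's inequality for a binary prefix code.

Kraft inequality: Σ 2^(-l_i) ≤ 1 for prefix-free code
Calculating: 2^(-1) + 2^(-1) + 2^(-1) + 2^(-7) + 2^(-9)
= 0.5 + 0.5 + 0.5 + 0.0078125 + 0.001953125
= 1.5098
Since 1.5098 > 1, prefix-free code does not exist


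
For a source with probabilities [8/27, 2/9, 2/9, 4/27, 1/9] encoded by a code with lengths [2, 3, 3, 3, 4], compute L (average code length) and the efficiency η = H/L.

Average length L = Σ p_i × l_i = 2.8148 bits
Entropy H = 2.2447 bits
Efficiency η = H/L × 100% = 79.75%


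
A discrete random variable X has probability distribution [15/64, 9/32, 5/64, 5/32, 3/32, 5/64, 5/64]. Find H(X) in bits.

H(X) = -Σ p(x) log₂ p(x)
  -15/64 × log₂(15/64) = 0.4906
  -9/32 × log₂(9/32) = 0.5147
  -5/64 × log₂(5/64) = 0.2873
  -5/32 × log₂(5/32) = 0.4184
  -3/32 × log₂(3/32) = 0.3202
  -5/64 × log₂(5/64) = 0.2873
  -5/64 × log₂(5/64) = 0.2873
H(X) = 2.6059 bits


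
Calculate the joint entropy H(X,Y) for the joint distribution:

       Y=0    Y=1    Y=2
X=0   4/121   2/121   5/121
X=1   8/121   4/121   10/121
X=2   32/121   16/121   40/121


H(X,Y) = -Σ p(x,y) log₂ p(x,y)
  p(0,0)=4/121: -0.0331 × log₂(0.0331) = 0.1626
  p(0,1)=2/121: -0.0165 × log₂(0.0165) = 0.0978
  p(0,2)=5/121: -0.0413 × log₂(0.0413) = 0.1900
  p(1,0)=8/121: -0.0661 × log₂(0.0661) = 0.2591
  p(1,1)=4/121: -0.0331 × log₂(0.0331) = 0.1626
  p(1,2)=10/121: -0.0826 × log₂(0.0826) = 0.2973
  p(2,0)=32/121: -0.2645 × log₂(0.2645) = 0.5075
  p(2,1)=16/121: -0.1322 × log₂(0.1322) = 0.3860
  p(2,2)=40/121: -0.3306 × log₂(0.3306) = 0.5279
H(X,Y) = 2.5907 bits


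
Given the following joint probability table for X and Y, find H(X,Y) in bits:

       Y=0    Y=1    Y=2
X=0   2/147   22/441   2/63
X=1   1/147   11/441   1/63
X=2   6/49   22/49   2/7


H(X,Y) = -Σ p(x,y) log₂ p(x,y)
  p(0,0)=2/147: -0.0136 × log₂(0.0136) = 0.0843
  p(0,1)=22/441: -0.0499 × log₂(0.0499) = 0.2158
  p(0,2)=2/63: -0.0317 × log₂(0.0317) = 0.1580
  p(1,0)=1/147: -0.0068 × log₂(0.0068) = 0.0490
  p(1,1)=11/441: -0.0249 × log₂(0.0249) = 0.1328
  p(1,2)=1/63: -0.0159 × log₂(0.0159) = 0.0949
  p(2,0)=6/49: -0.1224 × log₂(0.1224) = 0.3710
  p(2,1)=22/49: -0.4490 × log₂(0.4490) = 0.5187
  p(2,2)=2/7: -0.2857 × log₂(0.2857) = 0.5164
H(X,Y) = 2.1409 bits


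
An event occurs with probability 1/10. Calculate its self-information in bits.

Information content I(x) = -log₂(p(x))
I = -log₂(1/10) = -log₂(0.1000)
I = 3.3219 bits


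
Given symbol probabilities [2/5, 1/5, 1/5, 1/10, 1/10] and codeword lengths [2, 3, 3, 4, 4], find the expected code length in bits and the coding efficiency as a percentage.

Average length L = Σ p_i × l_i = 2.8000 bits
Entropy H = 2.1219 bits
Efficiency η = H/L × 100% = 75.78%


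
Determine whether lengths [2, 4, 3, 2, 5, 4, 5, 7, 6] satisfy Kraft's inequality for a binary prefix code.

Kraft inequality: Σ 2^(-l_i) ≤ 1 for prefix-free code
Calculating: 2^(-2) + 2^(-4) + 2^(-3) + 2^(-2) + 2^(-5) + 2^(-4) + 2^(-5) + 2^(-7) + 2^(-6)
= 0.25 + 0.0625 + 0.125 + 0.25 + 0.03125 + 0.0625 + 0.03125 + 0.0078125 + 0.015625
= 0.8359
Since 0.8359 ≤ 1, prefix-free code exists


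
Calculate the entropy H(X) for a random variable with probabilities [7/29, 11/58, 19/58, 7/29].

H(X) = -Σ p(x) log₂ p(x)
  -7/29 × log₂(7/29) = 0.4950
  -11/58 × log₂(11/58) = 0.4549
  -19/58 × log₂(19/58) = 0.5274
  -7/29 × log₂(7/29) = 0.4950
H(X) = 1.9723 bits


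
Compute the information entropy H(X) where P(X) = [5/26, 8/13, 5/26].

H(X) = -Σ p(x) log₂ p(x)
  -5/26 × log₂(5/26) = 0.4574
  -8/13 × log₂(8/13) = 0.4310
  -5/26 × log₂(5/26) = 0.4574
H(X) = 1.3459 bits


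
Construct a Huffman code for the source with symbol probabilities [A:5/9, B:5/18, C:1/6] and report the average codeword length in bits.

Huffman tree construction:
Combine smallest probabilities repeatedly
Resulting codes:
  A: 1 (length 1)
  B: 01 (length 2)
  C: 00 (length 2)
Average length = Σ p(s) × length(s) = 1.4444 bits


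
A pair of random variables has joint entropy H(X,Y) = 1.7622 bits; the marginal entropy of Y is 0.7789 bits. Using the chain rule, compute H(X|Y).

Chain rule: H(X,Y) = H(X|Y) + H(Y)
H(X|Y) = H(X,Y) - H(Y) = 1.7622 - 0.7789 = 0.9833 bits


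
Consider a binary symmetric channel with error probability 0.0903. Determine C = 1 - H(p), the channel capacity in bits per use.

For BSC with error probability p:
C = 1 - H(p) where H(p) is binary entropy
H(0.0903) = -0.0903 × log₂(0.0903) - 0.9097 × log₂(0.9097)
H(p) = 0.4375
C = 1 - 0.4375 = 0.5625 bits/use


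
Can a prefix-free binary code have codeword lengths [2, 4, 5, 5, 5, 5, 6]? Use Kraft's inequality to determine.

Kraft inequality: Σ 2^(-l_i) ≤ 1 for prefix-free code
Calculating: 2^(-2) + 2^(-4) + 2^(-5) + 2^(-5) + 2^(-5) + 2^(-5) + 2^(-6)
= 0.25 + 0.0625 + 0.03125 + 0.03125 + 0.03125 + 0.03125 + 0.015625
= 0.4531
Since 0.4531 ≤ 1, prefix-free code exists


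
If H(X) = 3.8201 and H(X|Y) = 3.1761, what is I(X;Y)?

I(X;Y) = H(X) - H(X|Y)
I(X;Y) = 3.8201 - 3.1761 = 0.644 bits


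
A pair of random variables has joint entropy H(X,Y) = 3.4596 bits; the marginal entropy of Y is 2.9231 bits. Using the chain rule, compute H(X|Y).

Chain rule: H(X,Y) = H(X|Y) + H(Y)
H(X|Y) = H(X,Y) - H(Y) = 3.4596 - 2.9231 = 0.5365 bits


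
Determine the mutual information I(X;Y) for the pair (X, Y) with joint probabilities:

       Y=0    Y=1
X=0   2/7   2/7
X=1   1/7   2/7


H(X) = 0.9852, H(Y) = 0.9852, H(X,Y) = 1.9502
I(X;Y) = H(X) + H(Y) - H(X,Y) = 0.0202 bits


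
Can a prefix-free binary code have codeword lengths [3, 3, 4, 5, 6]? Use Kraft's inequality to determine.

Kraft inequality: Σ 2^(-l_i) ≤ 1 for prefix-free code
Calculating: 2^(-3) + 2^(-3) + 2^(-4) + 2^(-5) + 2^(-6)
= 0.125 + 0.125 + 0.0625 + 0.03125 + 0.015625
= 0.3594
Since 0.3594 ≤ 1, prefix-free code exists


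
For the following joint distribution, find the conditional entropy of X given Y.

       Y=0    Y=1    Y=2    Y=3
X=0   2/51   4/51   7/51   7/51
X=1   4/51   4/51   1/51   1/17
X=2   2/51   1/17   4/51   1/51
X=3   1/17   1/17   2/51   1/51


H(X|Y) = Σ_y p(y) H(X|Y=y)
  p(Y=0) = 11/51, H(X|Y=0) = 1.9363
  p(Y=1) = 14/51, H(X|Y=1) = 1.9852
  p(Y=2) = 14/51, H(X|Y=2) = 1.6894
  p(Y=3) = 4/17, H(X|Y=3) = 1.5511
H(X|Y) = 0.2157×1.9363 + 0.2745×1.9852 + 0.2745×1.6894 + 0.2353×1.5511 = 1.7913 bits


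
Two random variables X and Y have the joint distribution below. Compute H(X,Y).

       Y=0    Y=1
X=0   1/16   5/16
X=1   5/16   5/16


H(X,Y) = -Σ p(x,y) log₂ p(x,y)
  p(0,0)=1/16: -0.0625 × log₂(0.0625) = 0.2500
  p(0,1)=5/16: -0.3125 × log₂(0.3125) = 0.5244
  p(1,0)=5/16: -0.3125 × log₂(0.3125) = 0.5244
  p(1,1)=5/16: -0.3125 × log₂(0.3125) = 0.5244
H(X,Y) = 1.8232 bits


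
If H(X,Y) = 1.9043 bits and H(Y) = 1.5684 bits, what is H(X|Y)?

Chain rule: H(X,Y) = H(X|Y) + H(Y)
H(X|Y) = H(X,Y) - H(Y) = 1.9043 - 1.5684 = 0.3359 bits


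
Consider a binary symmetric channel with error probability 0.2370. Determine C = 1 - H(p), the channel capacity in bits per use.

For BSC with error probability p:
C = 1 - H(p) where H(p) is binary entropy
H(0.2370) = -0.2370 × log₂(0.2370) - 0.7630 × log₂(0.7630)
H(p) = 0.7900
C = 1 - 0.7900 = 0.2100 bits/use


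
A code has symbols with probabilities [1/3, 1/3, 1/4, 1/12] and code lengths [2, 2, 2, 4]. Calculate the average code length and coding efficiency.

Average length L = Σ p_i × l_i = 2.1667 bits
Entropy H = 1.8554 bits
Efficiency η = H/L × 100% = 85.63%


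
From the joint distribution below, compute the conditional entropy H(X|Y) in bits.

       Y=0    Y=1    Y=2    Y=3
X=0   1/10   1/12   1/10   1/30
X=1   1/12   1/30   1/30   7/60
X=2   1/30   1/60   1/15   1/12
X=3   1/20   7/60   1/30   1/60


H(X|Y) = Σ_y p(y) H(X|Y=y)
  p(Y=0) = 4/15, H(X|Y=0) = 1.8829
  p(Y=1) = 1/4, H(X|Y=1) = 1.6895
  p(Y=2) = 7/30, H(X|Y=2) = 1.8424
  p(Y=3) = 1/4, H(X|Y=3) = 1.6895
H(X|Y) = 0.2667×1.8829 + 0.2500×1.6895 + 0.2333×1.8424 + 0.2500×1.6895 = 1.7767 bits


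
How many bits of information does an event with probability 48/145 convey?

Information content I(x) = -log₂(p(x))
I = -log₂(48/145) = -log₂(0.3310)
I = 1.5949 bits


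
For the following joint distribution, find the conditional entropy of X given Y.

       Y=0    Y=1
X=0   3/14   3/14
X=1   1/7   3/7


H(X|Y) = Σ_y p(y) H(X|Y=y)
  p(Y=0) = 5/14, H(X|Y=0) = 0.9710
  p(Y=1) = 9/14, H(X|Y=1) = 0.9183
H(X|Y) = 0.3571×0.9710 + 0.6429×0.9183 = 0.9371 bits


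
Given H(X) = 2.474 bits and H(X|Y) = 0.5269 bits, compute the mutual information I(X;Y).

I(X;Y) = H(X) - H(X|Y)
I(X;Y) = 2.474 - 0.5269 = 1.9471 bits


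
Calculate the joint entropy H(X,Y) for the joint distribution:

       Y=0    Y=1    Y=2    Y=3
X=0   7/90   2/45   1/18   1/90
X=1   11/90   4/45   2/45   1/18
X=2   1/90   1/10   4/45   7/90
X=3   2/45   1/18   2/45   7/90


H(X,Y) = -Σ p(x,y) log₂ p(x,y)
  p(0,0)=7/90: -0.0778 × log₂(0.0778) = 0.2866
  p(0,1)=2/45: -0.0444 × log₂(0.0444) = 0.1996
  p(0,2)=1/18: -0.0556 × log₂(0.0556) = 0.2317
  p(0,3)=1/90: -0.0111 × log₂(0.0111) = 0.0721
  p(1,0)=11/90: -0.1222 × log₂(0.1222) = 0.3706
  p(1,1)=4/45: -0.0889 × log₂(0.0889) = 0.3104
  p(1,2)=2/45: -0.0444 × log₂(0.0444) = 0.1996
  p(1,3)=1/18: -0.0556 × log₂(0.0556) = 0.2317
  p(2,0)=1/90: -0.0111 × log₂(0.0111) = 0.0721
  p(2,1)=1/10: -0.1000 × log₂(0.1000) = 0.3322
  p(2,2)=4/45: -0.0889 × log₂(0.0889) = 0.3104
  p(2,3)=7/90: -0.0778 × log₂(0.0778) = 0.2866
  p(3,0)=2/45: -0.0444 × log₂(0.0444) = 0.1996
  p(3,1)=1/18: -0.0556 × log₂(0.0556) = 0.2317
  p(3,2)=2/45: -0.0444 × log₂(0.0444) = 0.1996
  p(3,3)=7/90: -0.0778 × log₂(0.0778) = 0.2866
H(X,Y) = 3.8211 bits


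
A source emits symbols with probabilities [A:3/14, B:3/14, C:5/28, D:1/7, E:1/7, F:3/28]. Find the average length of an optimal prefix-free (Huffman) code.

Huffman tree construction:
Combine smallest probabilities repeatedly
Resulting codes:
  A: 00 (length 2)
  B: 01 (length 2)
  C: 111 (length 3)
  D: 101 (length 3)
  E: 110 (length 3)
  F: 100 (length 3)
Average length = Σ p(s) × length(s) = 2.5714 bits


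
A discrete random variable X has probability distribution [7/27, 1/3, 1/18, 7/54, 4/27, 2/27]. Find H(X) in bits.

H(X) = -Σ p(x) log₂ p(x)
  -7/27 × log₂(7/27) = 0.5049
  -1/3 × log₂(1/3) = 0.5283
  -1/18 × log₂(1/18) = 0.2317
  -7/54 × log₂(7/54) = 0.3821
  -4/27 × log₂(4/27) = 0.4081
  -2/27 × log₂(2/27) = 0.2781
H(X) = 2.3333 bits


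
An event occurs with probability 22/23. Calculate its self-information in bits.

Information content I(x) = -log₂(p(x))
I = -log₂(22/23) = -log₂(0.9565)
I = 0.0641 bits


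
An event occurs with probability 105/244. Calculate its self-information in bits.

Information content I(x) = -log₂(p(x))
I = -log₂(105/244) = -log₂(0.4303)
I = 1.2165 bits


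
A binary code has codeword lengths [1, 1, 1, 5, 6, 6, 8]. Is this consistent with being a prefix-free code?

Kraft inequality: Σ 2^(-l_i) ≤ 1 for prefix-free code
Calculating: 2^(-1) + 2^(-1) + 2^(-1) + 2^(-5) + 2^(-6) + 2^(-6) + 2^(-8)
= 0.5 + 0.5 + 0.5 + 0.03125 + 0.015625 + 0.015625 + 0.00390625
= 1.5664
Since 1.5664 > 1, prefix-free code does not exist


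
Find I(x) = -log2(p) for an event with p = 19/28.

Information content I(x) = -log₂(p(x))
I = -log₂(19/28) = -log₂(0.6786)
I = 0.5594 bits


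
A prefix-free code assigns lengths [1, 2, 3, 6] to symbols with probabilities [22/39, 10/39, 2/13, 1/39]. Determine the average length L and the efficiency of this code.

Average length L = Σ p_i × l_i = 1.6923 bits
Entropy H = 1.5204 bits
Efficiency η = H/L × 100% = 89.84%


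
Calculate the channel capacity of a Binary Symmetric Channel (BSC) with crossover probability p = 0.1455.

For BSC with error probability p:
C = 1 - H(p) where H(p) is binary entropy
H(0.1455) = -0.1455 × log₂(0.1455) - 0.8545 × log₂(0.8545)
H(p) = 0.5985
C = 1 - 0.5985 = 0.4015 bits/use


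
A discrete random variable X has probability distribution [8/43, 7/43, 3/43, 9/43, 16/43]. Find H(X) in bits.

H(X) = -Σ p(x) log₂ p(x)
  -8/43 × log₂(8/43) = 0.4514
  -7/43 × log₂(7/43) = 0.4263
  -3/43 × log₂(3/43) = 0.2680
  -9/43 × log₂(9/43) = 0.4723
  -16/43 × log₂(16/43) = 0.5307
H(X) = 2.1487 bits


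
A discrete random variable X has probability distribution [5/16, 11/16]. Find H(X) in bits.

H(X) = -Σ p(x) log₂ p(x)
  -5/16 × log₂(5/16) = 0.5244
  -11/16 × log₂(11/16) = 0.3716
H(X) = 0.8960 bits


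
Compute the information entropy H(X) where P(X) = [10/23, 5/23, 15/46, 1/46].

H(X) = -Σ p(x) log₂ p(x)
  -10/23 × log₂(10/23) = 0.5224
  -5/23 × log₂(5/23) = 0.4786
  -15/46 × log₂(15/46) = 0.5272
  -1/46 × log₂(1/46) = 0.1201
H(X) = 1.6483 bits


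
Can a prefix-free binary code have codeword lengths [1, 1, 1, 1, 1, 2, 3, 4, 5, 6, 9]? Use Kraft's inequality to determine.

Kraft inequality: Σ 2^(-l_i) ≤ 1 for prefix-free code
Calculating: 2^(-1) + 2^(-1) + 2^(-1) + 2^(-1) + 2^(-1) + 2^(-2) + 2^(-3) + 2^(-4) + 2^(-5) + 2^(-6) + 2^(-9)
= 0.5 + 0.5 + 0.5 + 0.5 + 0.5 + 0.25 + 0.125 + 0.0625 + 0.03125 + 0.015625 + 0.001953125
= 2.9863
Since 2.9863 > 1, prefix-free code does not exist


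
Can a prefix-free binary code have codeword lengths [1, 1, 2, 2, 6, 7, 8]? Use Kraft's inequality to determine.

Kraft inequality: Σ 2^(-l_i) ≤ 1 for prefix-free code
Calculating: 2^(-1) + 2^(-1) + 2^(-2) + 2^(-2) + 2^(-6) + 2^(-7) + 2^(-8)
= 0.5 + 0.5 + 0.25 + 0.25 + 0.015625 + 0.0078125 + 0.00390625
= 1.5273
Since 1.5273 > 1, prefix-free code does not exist


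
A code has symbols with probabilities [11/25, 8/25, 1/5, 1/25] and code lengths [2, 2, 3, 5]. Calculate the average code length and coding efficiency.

Average length L = Σ p_i × l_i = 2.3200 bits
Entropy H = 1.6973 bits
Efficiency η = H/L × 100% = 73.16%


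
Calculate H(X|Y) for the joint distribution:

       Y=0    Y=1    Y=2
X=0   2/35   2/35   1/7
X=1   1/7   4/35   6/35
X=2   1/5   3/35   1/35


H(X|Y) = Σ_y p(y) H(X|Y=y)
  p(Y=0) = 2/5, H(X|Y=0) = 1.4316
  p(Y=1) = 9/35, H(X|Y=1) = 1.5305
  p(Y=2) = 12/35, H(X|Y=2) = 1.3250
H(X|Y) = 0.4000×1.4316 + 0.2571×1.5305 + 0.3429×1.3250 = 1.4205 bits


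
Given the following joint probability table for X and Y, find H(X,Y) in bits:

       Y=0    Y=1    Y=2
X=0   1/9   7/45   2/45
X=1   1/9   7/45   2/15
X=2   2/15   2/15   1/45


H(X,Y) = -Σ p(x,y) log₂ p(x,y)
  p(0,0)=1/9: -0.1111 × log₂(0.1111) = 0.3522
  p(0,1)=7/45: -0.1556 × log₂(0.1556) = 0.4176
  p(0,2)=2/45: -0.0444 × log₂(0.0444) = 0.1996
  p(1,0)=1/9: -0.1111 × log₂(0.1111) = 0.3522
  p(1,1)=7/45: -0.1556 × log₂(0.1556) = 0.4176
  p(1,2)=2/15: -0.1333 × log₂(0.1333) = 0.3876
  p(2,0)=2/15: -0.1333 × log₂(0.1333) = 0.3876
  p(2,1)=2/15: -0.1333 × log₂(0.1333) = 0.3876
  p(2,2)=1/45: -0.0222 × log₂(0.0222) = 0.1220
H(X,Y) = 3.0240 bits


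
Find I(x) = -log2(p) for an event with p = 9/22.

Information content I(x) = -log₂(p(x))
I = -log₂(9/22) = -log₂(0.4091)
I = 1.2895 bits


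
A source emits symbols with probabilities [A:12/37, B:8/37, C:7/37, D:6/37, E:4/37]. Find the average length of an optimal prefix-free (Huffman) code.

Huffman tree construction:
Combine smallest probabilities repeatedly
Resulting codes:
  A: 11 (length 2)
  B: 01 (length 2)
  C: 00 (length 2)
  D: 101 (length 3)
  E: 100 (length 3)
Average length = Σ p(s) × length(s) = 2.2703 bits


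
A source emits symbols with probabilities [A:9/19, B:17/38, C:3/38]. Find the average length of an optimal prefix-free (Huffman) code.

Huffman tree construction:
Combine smallest probabilities repeatedly
Resulting codes:
  A: 0 (length 1)
  B: 11 (length 2)
  C: 10 (length 2)
Average length = Σ p(s) × length(s) = 1.5263 bits


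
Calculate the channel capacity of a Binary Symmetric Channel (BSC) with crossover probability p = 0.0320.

For BSC with error probability p:
C = 1 - H(p) where H(p) is binary entropy
H(0.0320) = -0.0320 × log₂(0.0320) - 0.9680 × log₂(0.9680)
H(p) = 0.2043
C = 1 - 0.2043 = 0.7957 bits/use


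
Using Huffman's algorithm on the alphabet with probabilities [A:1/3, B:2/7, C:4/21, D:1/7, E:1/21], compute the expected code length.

Huffman tree construction:
Combine smallest probabilities repeatedly
Resulting codes:
  A: 11 (length 2)
  B: 10 (length 2)
  C: 00 (length 2)
  D: 011 (length 3)
  E: 010 (length 3)
Average length = Σ p(s) × length(s) = 2.1905 bits


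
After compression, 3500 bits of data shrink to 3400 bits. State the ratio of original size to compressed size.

Compression ratio = Original / Compressed
= 3500 / 3400 = 1.03:1


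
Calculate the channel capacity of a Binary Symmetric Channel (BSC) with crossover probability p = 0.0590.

For BSC with error probability p:
C = 1 - H(p) where H(p) is binary entropy
H(0.0590) = -0.0590 × log₂(0.0590) - 0.9410 × log₂(0.9410)
H(p) = 0.3235
C = 1 - 0.3235 = 0.6765 bits/use


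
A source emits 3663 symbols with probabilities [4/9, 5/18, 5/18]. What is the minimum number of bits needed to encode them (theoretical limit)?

Entropy H = 1.5466 bits/symbol
Minimum bits = H × n = 1.5466 × 3663
= 5665.31 bits


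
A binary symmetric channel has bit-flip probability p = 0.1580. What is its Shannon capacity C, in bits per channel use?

For BSC with error probability p:
C = 1 - H(p) where H(p) is binary entropy
H(0.1580) = -0.1580 × log₂(0.1580) - 0.8420 × log₂(0.8420)
H(p) = 0.6295
C = 1 - 0.6295 = 0.3705 bits/use


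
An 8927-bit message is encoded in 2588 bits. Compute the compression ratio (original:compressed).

Compression ratio = Original / Compressed
= 8927 / 2588 = 3.45:1


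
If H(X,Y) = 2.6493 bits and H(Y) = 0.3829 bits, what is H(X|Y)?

Chain rule: H(X,Y) = H(X|Y) + H(Y)
H(X|Y) = H(X,Y) - H(Y) = 2.6493 - 0.3829 = 2.2664 bits


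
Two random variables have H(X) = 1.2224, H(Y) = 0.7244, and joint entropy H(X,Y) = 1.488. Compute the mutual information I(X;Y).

I(X;Y) = H(X) + H(Y) - H(X,Y)
I(X;Y) = 1.2224 + 0.7244 - 1.488 = 0.4588 bits


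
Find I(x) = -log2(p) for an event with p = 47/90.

Information content I(x) = -log₂(p(x))
I = -log₂(47/90) = -log₂(0.5222)
I = 0.9373 bits


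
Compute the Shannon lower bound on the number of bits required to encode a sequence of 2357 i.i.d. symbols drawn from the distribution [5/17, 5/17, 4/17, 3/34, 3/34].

Entropy H = 2.1478 bits/symbol
Minimum bits = H × n = 2.1478 × 2357
= 5062.38 bits


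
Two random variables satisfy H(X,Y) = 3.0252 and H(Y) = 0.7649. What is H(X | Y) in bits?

Chain rule: H(X,Y) = H(X|Y) + H(Y)
H(X|Y) = H(X,Y) - H(Y) = 3.0252 - 0.7649 = 2.2603 bits


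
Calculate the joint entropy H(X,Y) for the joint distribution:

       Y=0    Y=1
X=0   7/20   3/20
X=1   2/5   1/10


H(X,Y) = -Σ p(x,y) log₂ p(x,y)
  p(0,0)=7/20: -0.3500 × log₂(0.3500) = 0.5301
  p(0,1)=3/20: -0.1500 × log₂(0.1500) = 0.4105
  p(1,0)=2/5: -0.4000 × log₂(0.4000) = 0.5288
  p(1,1)=1/10: -0.1000 × log₂(0.1000) = 0.3322
H(X,Y) = 1.8016 bits


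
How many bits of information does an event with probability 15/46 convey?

Information content I(x) = -log₂(p(x))
I = -log₂(15/46) = -log₂(0.3261)
I = 1.6167 bits


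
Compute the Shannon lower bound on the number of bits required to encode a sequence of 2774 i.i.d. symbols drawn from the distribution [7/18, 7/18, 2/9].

Entropy H = 1.5420 bits/symbol
Minimum bits = H × n = 1.5420 × 2774
= 4277.46 bits


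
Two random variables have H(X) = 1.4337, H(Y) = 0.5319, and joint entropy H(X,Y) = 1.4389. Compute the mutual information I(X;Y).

I(X;Y) = H(X) + H(Y) - H(X,Y)
I(X;Y) = 1.4337 + 0.5319 - 1.4389 = 0.5267 bits


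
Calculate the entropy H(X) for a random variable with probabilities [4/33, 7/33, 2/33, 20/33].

H(X) = -Σ p(x) log₂ p(x)
  -4/33 × log₂(4/33) = 0.3690
  -7/33 × log₂(7/33) = 0.4745
  -2/33 × log₂(2/33) = 0.2451
  -20/33 × log₂(20/33) = 0.4379
H(X) = 1.5265 bits


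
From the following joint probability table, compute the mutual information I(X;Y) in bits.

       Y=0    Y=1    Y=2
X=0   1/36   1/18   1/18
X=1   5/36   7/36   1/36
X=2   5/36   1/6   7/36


H(X) = 1.4262, H(Y) = 1.5622, H(X,Y) = 2.8913
I(X;Y) = H(X) + H(Y) - H(X,Y) = 0.0972 bits
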